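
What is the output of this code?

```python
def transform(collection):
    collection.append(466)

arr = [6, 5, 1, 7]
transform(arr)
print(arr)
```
[6, 5, 1, 7, 466]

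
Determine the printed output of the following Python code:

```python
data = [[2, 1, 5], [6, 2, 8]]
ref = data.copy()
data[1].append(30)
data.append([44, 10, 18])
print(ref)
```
[[2, 1, 5], [6, 2, 8, 30]]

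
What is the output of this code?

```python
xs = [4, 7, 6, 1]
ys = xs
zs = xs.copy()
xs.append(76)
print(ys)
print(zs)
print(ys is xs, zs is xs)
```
[4, 7, 6, 1, 76]
[4, 7, 6, 1]
True False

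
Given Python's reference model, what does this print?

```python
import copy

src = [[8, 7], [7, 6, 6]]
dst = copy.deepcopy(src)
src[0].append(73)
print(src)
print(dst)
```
[[8, 7, 73], [7, 6, 6]]
[[8, 7], [7, 6, 6]]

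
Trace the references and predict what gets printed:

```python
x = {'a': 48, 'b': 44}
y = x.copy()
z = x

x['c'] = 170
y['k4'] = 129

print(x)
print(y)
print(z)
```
{'a': 48, 'b': 44, 'c': 170}
{'a': 48, 'b': 44, 'k4': 129}
{'a': 48, 'b': 44, 'c': 170}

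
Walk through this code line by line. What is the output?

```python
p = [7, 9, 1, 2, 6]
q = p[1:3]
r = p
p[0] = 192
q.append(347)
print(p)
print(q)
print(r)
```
[192, 9, 1, 2, 6]
[9, 1, 347]
[192, 9, 1, 2, 6]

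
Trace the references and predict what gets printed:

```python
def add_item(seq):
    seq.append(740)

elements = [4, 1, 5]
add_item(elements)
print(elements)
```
[4, 1, 5, 740]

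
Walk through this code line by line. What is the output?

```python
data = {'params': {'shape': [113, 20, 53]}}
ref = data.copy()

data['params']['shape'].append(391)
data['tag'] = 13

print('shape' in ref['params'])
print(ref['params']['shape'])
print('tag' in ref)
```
True
[113, 20, 53, 391]
False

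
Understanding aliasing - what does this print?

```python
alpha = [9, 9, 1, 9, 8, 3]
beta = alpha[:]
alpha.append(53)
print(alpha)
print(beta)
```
[9, 9, 1, 9, 8, 3, 53]
[9, 9, 1, 9, 8, 3]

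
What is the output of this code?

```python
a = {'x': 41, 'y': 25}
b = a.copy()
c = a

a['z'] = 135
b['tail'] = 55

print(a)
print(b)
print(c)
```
{'x': 41, 'y': 25, 'z': 135}
{'x': 41, 'y': 25, 'tail': 55}
{'x': 41, 'y': 25, 'z': 135}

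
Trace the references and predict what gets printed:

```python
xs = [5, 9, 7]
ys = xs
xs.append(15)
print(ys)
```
[5, 9, 7, 15]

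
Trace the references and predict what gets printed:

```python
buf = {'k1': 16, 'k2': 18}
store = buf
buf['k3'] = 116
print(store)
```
{'k1': 16, 'k2': 18, 'k3': 116}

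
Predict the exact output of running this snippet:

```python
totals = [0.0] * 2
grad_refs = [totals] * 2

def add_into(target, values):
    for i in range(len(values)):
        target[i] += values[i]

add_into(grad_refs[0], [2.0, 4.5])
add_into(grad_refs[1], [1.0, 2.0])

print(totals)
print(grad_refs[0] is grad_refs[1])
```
[3.0, 6.5]
True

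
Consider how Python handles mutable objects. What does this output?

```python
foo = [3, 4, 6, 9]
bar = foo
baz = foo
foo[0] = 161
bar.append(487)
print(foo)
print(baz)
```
[161, 4, 6, 9, 487]
[161, 4, 6, 9, 487]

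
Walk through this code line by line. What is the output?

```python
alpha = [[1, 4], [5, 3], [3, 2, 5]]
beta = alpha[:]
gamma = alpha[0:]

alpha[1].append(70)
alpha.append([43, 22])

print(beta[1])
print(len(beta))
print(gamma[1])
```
[5, 3, 70]
3
[5, 3, 70]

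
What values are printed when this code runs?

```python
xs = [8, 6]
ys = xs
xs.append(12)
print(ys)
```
[8, 6, 12]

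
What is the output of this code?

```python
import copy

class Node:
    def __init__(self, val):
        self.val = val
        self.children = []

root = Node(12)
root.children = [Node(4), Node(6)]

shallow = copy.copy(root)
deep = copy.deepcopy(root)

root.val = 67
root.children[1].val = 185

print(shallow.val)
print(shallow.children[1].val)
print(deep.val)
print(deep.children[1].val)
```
12
185
12
6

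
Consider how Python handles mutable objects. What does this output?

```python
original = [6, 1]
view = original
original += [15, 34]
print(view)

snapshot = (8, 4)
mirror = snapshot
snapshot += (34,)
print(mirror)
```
[6, 1, 15, 34]
(8, 4)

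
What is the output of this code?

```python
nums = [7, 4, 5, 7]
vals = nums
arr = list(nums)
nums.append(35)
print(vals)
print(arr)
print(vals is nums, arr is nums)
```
[7, 4, 5, 7, 35]
[7, 4, 5, 7]
True False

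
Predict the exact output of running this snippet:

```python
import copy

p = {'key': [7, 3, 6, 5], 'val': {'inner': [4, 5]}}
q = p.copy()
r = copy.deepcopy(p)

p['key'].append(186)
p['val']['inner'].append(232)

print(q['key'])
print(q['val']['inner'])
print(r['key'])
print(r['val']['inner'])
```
[7, 3, 6, 5, 186]
[4, 5, 232]
[7, 3, 6, 5]
[4, 5]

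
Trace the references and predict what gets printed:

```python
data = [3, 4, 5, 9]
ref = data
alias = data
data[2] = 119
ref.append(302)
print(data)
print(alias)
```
[3, 4, 119, 9, 302]
[3, 4, 119, 9, 302]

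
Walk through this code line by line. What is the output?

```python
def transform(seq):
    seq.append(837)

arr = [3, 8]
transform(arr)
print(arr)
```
[3, 8, 837]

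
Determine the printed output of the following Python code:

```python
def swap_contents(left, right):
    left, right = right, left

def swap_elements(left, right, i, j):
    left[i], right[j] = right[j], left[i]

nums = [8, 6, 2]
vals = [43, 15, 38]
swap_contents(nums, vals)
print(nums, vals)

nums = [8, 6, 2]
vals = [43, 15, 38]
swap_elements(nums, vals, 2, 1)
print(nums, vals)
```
[8, 6, 2] [43, 15, 38]
[8, 6, 15] [43, 2, 38]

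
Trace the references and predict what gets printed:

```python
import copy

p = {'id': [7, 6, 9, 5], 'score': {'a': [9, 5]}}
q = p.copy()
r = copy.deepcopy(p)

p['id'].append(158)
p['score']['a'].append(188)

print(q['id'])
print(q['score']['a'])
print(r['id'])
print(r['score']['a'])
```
[7, 6, 9, 5, 158]
[9, 5, 188]
[7, 6, 9, 5]
[9, 5]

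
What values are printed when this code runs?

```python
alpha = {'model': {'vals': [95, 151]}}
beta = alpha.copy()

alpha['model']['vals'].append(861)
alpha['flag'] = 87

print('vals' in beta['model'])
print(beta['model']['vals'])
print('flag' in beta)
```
True
[95, 151, 861]
False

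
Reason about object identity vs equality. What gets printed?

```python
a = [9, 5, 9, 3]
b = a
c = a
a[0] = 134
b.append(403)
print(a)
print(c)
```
[134, 5, 9, 3, 403]
[134, 5, 9, 3, 403]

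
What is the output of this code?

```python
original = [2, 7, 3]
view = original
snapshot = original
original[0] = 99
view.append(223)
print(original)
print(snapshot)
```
[99, 7, 3, 223]
[99, 7, 3, 223]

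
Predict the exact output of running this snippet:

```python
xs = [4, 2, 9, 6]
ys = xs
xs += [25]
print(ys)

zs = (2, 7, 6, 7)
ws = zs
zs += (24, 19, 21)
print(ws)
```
[4, 2, 9, 6, 25]
(2, 7, 6, 7)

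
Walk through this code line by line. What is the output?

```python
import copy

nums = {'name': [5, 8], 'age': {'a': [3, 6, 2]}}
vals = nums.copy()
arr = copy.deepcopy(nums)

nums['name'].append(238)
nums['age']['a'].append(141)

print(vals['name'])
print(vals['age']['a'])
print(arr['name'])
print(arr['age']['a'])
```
[5, 8, 238]
[3, 6, 2, 141]
[5, 8]
[3, 6, 2]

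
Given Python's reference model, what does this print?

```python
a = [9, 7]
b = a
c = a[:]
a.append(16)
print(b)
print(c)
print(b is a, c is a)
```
[9, 7, 16]
[9, 7]
True False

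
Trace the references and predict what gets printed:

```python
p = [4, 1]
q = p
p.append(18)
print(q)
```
[4, 1, 18]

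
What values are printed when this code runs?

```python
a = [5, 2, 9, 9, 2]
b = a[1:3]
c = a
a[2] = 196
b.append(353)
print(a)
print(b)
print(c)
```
[5, 2, 196, 9, 2]
[2, 9, 353]
[5, 2, 196, 9, 2]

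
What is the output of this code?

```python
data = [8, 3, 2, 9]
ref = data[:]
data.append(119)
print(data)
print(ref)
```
[8, 3, 2, 9, 119]
[8, 3, 2, 9]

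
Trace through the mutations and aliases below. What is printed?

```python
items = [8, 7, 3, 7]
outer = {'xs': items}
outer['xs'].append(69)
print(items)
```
[8, 7, 3, 7, 69]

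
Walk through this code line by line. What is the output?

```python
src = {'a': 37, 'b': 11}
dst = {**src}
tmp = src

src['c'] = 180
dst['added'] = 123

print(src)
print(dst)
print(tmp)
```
{'a': 37, 'b': 11, 'c': 180}
{'a': 37, 'b': 11, 'added': 123}
{'a': 37, 'b': 11, 'c': 180}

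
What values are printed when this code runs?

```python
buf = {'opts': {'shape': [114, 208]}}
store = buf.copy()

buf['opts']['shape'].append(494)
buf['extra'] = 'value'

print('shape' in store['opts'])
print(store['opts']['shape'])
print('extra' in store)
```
True
[114, 208, 494]
False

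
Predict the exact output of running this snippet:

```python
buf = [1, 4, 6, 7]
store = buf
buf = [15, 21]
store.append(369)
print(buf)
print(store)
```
[15, 21]
[1, 4, 6, 7, 369]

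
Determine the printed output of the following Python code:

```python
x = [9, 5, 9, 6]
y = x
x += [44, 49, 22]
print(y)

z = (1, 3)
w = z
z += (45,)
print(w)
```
[9, 5, 9, 6, 44, 49, 22]
(1, 3)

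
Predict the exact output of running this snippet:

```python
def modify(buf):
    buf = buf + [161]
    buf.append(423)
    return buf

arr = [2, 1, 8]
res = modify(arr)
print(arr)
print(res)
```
[2, 1, 8]
[2, 1, 8, 161, 423]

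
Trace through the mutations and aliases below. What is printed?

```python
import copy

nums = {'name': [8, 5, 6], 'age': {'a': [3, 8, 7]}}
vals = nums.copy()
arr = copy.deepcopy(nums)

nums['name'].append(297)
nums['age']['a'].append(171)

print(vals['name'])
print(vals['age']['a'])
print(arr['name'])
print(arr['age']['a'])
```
[8, 5, 6, 297]
[3, 8, 7, 171]
[8, 5, 6]
[3, 8, 7]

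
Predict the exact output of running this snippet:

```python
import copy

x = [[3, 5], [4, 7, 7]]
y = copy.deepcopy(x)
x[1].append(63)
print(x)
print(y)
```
[[3, 5], [4, 7, 7, 63]]
[[3, 5], [4, 7, 7]]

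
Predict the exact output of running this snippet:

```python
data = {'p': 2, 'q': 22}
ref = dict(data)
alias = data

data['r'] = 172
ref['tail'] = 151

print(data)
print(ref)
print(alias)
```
{'p': 2, 'q': 22, 'r': 172}
{'p': 2, 'q': 22, 'tail': 151}
{'p': 2, 'q': 22, 'r': 172}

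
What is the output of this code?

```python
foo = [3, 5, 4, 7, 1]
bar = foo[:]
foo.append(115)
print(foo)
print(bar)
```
[3, 5, 4, 7, 1, 115]
[3, 5, 4, 7, 1]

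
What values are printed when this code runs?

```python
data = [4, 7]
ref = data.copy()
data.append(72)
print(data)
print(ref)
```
[4, 7, 72]
[4, 7]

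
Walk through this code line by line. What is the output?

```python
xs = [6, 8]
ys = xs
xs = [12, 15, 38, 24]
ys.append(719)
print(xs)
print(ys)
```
[12, 15, 38, 24]
[6, 8, 719]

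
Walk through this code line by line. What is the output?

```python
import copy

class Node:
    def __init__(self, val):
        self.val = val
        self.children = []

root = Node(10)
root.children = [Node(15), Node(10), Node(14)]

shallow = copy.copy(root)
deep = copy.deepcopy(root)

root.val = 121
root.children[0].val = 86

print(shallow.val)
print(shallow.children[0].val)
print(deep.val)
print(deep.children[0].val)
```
10
86
10
15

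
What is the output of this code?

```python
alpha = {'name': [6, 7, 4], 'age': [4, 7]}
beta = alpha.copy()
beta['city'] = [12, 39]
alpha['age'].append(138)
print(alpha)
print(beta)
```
{'name': [6, 7, 4], 'age': [4, 7, 138]}
{'name': [6, 7, 4], 'age': [4, 7, 138], 'city': [12, 39]}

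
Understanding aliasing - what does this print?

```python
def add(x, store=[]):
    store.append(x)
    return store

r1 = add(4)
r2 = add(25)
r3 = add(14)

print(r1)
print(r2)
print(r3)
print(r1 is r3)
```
[4, 25, 14]
[4, 25, 14]
[4, 25, 14]
True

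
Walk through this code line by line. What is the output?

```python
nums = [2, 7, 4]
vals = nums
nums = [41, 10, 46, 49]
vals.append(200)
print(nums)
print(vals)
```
[41, 10, 46, 49]
[2, 7, 4, 200]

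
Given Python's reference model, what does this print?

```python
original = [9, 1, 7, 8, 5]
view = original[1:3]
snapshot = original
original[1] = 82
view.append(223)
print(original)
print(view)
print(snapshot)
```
[9, 82, 7, 8, 5]
[1, 7, 223]
[9, 82, 7, 8, 5]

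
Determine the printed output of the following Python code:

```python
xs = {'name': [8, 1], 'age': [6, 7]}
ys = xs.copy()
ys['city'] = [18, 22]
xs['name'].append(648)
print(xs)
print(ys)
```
{'name': [8, 1, 648], 'age': [6, 7]}
{'name': [8, 1, 648], 'age': [6, 7], 'city': [18, 22]}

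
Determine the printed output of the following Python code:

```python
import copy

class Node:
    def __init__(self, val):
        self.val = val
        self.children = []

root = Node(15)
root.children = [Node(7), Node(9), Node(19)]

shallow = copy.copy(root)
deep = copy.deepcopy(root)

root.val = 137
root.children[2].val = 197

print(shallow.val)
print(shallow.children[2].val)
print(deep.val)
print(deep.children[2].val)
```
15
197
15
19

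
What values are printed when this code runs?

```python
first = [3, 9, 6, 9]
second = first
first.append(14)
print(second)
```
[3, 9, 6, 9, 14]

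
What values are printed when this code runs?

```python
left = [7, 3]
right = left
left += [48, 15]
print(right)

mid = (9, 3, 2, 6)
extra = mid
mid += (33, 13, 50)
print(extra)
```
[7, 3, 48, 15]
(9, 3, 2, 6)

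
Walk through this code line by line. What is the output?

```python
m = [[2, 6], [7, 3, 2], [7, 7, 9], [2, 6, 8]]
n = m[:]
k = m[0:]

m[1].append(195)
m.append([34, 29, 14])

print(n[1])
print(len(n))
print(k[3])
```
[7, 3, 2, 195]
4
[2, 6, 8]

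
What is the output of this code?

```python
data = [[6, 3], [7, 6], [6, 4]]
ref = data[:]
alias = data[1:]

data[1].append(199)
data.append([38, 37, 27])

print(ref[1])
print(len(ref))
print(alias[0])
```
[7, 6, 199]
3
[7, 6, 199]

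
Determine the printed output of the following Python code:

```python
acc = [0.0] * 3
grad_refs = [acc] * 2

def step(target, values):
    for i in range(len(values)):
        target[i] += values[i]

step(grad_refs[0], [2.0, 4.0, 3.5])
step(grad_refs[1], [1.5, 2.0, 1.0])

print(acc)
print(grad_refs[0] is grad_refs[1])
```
[3.5, 6.0, 4.5]
True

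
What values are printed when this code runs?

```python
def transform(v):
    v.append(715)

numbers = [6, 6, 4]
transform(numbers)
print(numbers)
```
[6, 6, 4, 715]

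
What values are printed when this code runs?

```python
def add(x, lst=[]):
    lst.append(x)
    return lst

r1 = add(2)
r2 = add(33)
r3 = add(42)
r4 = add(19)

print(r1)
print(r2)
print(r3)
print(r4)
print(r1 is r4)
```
[2, 33, 42, 19]
[2, 33, 42, 19]
[2, 33, 42, 19]
[2, 33, 42, 19]
True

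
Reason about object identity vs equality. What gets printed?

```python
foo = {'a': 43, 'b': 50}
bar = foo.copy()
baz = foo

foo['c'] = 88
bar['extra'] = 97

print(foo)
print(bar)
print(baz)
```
{'a': 43, 'b': 50, 'c': 88}
{'a': 43, 'b': 50, 'extra': 97}
{'a': 43, 'b': 50, 'c': 88}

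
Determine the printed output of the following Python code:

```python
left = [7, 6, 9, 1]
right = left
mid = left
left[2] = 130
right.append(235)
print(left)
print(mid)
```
[7, 6, 130, 1, 235]
[7, 6, 130, 1, 235]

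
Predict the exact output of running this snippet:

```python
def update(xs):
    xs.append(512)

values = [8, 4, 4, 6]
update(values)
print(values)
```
[8, 4, 4, 6, 512]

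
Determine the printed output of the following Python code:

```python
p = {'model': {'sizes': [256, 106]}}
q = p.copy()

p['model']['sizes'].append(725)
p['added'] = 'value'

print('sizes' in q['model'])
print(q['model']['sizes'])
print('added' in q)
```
True
[256, 106, 725]
False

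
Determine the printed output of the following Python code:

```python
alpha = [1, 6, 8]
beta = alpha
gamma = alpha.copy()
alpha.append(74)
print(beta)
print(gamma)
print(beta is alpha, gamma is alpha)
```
[1, 6, 8, 74]
[1, 6, 8]
True False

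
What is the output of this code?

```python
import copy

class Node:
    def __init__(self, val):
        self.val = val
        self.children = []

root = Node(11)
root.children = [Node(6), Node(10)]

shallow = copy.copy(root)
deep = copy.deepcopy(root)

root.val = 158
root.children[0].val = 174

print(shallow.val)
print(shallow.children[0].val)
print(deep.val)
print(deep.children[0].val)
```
11
174
11
6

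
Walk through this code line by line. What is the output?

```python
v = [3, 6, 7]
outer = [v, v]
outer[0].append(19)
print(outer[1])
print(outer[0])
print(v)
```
[3, 6, 7, 19]
[3, 6, 7, 19]
[3, 6, 7, 19]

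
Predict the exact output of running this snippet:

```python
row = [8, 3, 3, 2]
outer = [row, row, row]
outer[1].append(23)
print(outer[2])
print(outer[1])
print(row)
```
[8, 3, 3, 2, 23]
[8, 3, 3, 2, 23]
[8, 3, 3, 2, 23]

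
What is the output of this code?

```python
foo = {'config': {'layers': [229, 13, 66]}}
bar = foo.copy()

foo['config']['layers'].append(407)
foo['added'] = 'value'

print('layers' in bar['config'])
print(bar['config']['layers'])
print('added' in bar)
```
True
[229, 13, 66, 407]
False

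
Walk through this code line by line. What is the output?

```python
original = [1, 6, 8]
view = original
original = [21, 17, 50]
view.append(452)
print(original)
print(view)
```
[21, 17, 50]
[1, 6, 8, 452]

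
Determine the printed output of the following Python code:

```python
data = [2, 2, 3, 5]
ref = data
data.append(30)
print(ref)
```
[2, 2, 3, 5, 30]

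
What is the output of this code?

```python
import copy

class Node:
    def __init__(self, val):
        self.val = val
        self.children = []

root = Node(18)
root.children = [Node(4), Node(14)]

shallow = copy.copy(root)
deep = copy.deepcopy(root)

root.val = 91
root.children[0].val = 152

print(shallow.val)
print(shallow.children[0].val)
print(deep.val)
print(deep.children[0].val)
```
18
152
18
4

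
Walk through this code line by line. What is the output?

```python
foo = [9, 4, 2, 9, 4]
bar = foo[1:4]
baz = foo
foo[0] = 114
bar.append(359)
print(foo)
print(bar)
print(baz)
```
[114, 4, 2, 9, 4]
[4, 2, 9, 359]
[114, 4, 2, 9, 4]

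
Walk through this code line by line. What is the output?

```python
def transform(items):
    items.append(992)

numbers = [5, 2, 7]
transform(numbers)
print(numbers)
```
[5, 2, 7, 992]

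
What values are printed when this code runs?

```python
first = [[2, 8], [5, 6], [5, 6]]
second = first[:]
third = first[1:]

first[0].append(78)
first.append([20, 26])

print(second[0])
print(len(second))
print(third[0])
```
[2, 8, 78]
3
[5, 6]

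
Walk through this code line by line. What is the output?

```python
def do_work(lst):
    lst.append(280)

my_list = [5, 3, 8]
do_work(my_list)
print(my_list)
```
[5, 3, 8, 280]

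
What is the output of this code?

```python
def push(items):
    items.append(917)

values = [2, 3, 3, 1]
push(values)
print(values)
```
[2, 3, 3, 1, 917]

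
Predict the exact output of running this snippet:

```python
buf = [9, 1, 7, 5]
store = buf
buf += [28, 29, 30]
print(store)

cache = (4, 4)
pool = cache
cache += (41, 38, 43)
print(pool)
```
[9, 1, 7, 5, 28, 29, 30]
(4, 4)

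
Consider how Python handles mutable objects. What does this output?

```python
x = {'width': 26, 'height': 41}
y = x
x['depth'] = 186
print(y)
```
{'width': 26, 'height': 41, 'depth': 186}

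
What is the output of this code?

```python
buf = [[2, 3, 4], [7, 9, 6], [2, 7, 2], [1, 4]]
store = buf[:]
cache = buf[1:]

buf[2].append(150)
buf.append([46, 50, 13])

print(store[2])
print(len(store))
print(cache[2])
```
[2, 7, 2, 150]
4
[1, 4]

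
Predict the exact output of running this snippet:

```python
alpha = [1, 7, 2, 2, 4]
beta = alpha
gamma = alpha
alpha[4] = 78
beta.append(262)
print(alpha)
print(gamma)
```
[1, 7, 2, 2, 78, 262]
[1, 7, 2, 2, 78, 262]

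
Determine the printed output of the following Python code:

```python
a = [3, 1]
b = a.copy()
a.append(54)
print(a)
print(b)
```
[3, 1, 54]
[3, 1]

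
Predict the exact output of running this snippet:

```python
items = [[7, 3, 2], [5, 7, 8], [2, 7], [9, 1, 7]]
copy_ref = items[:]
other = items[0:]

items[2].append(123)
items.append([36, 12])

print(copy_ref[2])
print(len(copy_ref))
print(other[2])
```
[2, 7, 123]
4
[2, 7, 123]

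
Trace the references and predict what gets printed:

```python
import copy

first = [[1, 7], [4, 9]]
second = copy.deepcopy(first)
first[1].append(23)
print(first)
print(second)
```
[[1, 7], [4, 9, 23]]
[[1, 7], [4, 9]]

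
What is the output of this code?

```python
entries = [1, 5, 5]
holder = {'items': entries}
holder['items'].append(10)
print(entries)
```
[1, 5, 5, 10]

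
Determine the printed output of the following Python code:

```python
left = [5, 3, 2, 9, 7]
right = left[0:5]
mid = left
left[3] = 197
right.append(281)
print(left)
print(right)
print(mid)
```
[5, 3, 2, 197, 7]
[5, 3, 2, 9, 7, 281]
[5, 3, 2, 197, 7]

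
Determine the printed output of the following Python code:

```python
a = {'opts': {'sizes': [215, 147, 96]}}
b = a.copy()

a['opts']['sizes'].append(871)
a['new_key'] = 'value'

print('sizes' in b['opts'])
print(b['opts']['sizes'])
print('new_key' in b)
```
True
[215, 147, 96, 871]
False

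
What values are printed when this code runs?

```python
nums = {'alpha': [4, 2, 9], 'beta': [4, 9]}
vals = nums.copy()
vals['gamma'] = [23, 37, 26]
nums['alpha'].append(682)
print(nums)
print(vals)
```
{'alpha': [4, 2, 9, 682], 'beta': [4, 9]}
{'alpha': [4, 2, 9, 682], 'beta': [4, 9], 'gamma': [23, 37, 26]}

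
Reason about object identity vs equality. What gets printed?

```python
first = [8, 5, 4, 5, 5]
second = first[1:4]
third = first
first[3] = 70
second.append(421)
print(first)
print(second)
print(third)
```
[8, 5, 4, 70, 5]
[5, 4, 5, 421]
[8, 5, 4, 70, 5]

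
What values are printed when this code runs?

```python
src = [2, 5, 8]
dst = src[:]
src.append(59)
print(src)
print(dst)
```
[2, 5, 8, 59]
[2, 5, 8]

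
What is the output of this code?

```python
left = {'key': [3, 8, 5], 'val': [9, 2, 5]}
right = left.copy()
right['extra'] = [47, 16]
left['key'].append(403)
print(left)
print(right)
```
{'key': [3, 8, 5, 403], 'val': [9, 2, 5]}
{'key': [3, 8, 5, 403], 'val': [9, 2, 5], 'extra': [47, 16]}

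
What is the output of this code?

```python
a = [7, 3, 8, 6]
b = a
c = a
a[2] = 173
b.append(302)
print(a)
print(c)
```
[7, 3, 173, 6, 302]
[7, 3, 173, 6, 302]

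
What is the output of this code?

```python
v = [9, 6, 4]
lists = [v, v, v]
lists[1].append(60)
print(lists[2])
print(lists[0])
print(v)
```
[9, 6, 4, 60]
[9, 6, 4, 60]
[9, 6, 4, 60]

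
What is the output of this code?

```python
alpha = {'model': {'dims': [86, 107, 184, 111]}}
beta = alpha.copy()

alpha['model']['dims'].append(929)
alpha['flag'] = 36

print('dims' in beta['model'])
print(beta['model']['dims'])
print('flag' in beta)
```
True
[86, 107, 184, 111, 929]
False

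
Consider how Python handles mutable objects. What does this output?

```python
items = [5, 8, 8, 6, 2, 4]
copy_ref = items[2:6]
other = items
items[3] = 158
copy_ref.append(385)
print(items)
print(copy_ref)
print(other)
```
[5, 8, 8, 158, 2, 4]
[8, 6, 2, 4, 385]
[5, 8, 8, 158, 2, 4]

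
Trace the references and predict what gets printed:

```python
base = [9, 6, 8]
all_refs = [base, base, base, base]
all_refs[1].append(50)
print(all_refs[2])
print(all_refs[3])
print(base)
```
[9, 6, 8, 50]
[9, 6, 8, 50]
[9, 6, 8, 50]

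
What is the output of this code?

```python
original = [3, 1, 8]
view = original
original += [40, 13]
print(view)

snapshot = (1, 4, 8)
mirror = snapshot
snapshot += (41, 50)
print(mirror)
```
[3, 1, 8, 40, 13]
(1, 4, 8)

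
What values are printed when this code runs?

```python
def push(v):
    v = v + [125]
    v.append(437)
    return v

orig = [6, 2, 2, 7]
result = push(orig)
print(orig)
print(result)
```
[6, 2, 2, 7]
[6, 2, 2, 7, 125, 437]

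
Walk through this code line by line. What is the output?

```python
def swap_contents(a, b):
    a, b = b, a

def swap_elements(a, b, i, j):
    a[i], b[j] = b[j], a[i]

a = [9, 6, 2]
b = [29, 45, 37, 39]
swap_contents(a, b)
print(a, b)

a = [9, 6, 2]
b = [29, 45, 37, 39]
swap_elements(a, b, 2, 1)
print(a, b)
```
[9, 6, 2] [29, 45, 37, 39]
[9, 6, 45] [29, 2, 37, 39]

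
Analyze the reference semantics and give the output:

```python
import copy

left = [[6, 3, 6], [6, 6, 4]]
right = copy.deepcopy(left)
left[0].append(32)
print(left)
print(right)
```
[[6, 3, 6, 32], [6, 6, 4]]
[[6, 3, 6], [6, 6, 4]]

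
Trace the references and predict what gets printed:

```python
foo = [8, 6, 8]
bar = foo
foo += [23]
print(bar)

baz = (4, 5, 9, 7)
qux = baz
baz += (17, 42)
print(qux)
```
[8, 6, 8, 23]
(4, 5, 9, 7)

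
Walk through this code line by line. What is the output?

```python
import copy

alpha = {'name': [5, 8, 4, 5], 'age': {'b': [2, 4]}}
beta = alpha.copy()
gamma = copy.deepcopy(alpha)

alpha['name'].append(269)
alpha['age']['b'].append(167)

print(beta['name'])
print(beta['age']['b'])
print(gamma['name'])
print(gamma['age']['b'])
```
[5, 8, 4, 5, 269]
[2, 4, 167]
[5, 8, 4, 5]
[2, 4]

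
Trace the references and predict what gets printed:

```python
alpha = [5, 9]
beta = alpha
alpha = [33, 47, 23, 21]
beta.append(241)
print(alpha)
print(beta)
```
[33, 47, 23, 21]
[5, 9, 241]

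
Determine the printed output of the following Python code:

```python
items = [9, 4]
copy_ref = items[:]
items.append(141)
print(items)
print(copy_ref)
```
[9, 4, 141]
[9, 4]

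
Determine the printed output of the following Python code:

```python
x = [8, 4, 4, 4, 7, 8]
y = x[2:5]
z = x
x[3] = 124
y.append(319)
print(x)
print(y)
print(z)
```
[8, 4, 4, 124, 7, 8]
[4, 4, 7, 319]
[8, 4, 4, 124, 7, 8]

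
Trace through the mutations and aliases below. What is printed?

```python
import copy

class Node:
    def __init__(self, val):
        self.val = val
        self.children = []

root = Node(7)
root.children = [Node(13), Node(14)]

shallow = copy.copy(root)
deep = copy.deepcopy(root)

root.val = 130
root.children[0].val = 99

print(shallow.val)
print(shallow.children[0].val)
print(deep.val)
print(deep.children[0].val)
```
7
99
7
13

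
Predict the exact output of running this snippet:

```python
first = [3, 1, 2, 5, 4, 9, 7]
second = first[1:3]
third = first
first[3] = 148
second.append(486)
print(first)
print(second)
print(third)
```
[3, 1, 2, 148, 4, 9, 7]
[1, 2, 486]
[3, 1, 2, 148, 4, 9, 7]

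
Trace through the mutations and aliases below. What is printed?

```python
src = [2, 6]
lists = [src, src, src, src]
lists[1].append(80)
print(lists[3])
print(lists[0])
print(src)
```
[2, 6, 80]
[2, 6, 80]
[2, 6, 80]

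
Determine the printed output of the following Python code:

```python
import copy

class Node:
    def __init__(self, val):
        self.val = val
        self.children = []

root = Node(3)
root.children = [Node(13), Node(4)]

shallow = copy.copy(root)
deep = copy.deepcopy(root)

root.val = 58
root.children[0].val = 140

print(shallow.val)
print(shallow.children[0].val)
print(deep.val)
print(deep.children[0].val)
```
3
140
3
13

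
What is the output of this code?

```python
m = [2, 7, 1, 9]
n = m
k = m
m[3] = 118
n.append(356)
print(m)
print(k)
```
[2, 7, 1, 118, 356]
[2, 7, 1, 118, 356]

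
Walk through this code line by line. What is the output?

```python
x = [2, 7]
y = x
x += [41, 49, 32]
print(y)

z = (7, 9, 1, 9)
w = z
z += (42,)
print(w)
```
[2, 7, 41, 49, 32]
(7, 9, 1, 9)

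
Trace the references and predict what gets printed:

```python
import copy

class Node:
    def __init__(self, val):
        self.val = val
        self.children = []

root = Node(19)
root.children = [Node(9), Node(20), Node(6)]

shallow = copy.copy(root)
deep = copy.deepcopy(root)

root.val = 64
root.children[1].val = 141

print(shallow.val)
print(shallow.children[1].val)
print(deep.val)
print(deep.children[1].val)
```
19
141
19
20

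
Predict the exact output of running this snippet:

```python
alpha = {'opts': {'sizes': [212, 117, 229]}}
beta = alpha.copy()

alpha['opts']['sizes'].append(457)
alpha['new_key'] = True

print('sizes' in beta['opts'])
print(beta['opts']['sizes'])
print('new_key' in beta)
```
True
[212, 117, 229, 457]
False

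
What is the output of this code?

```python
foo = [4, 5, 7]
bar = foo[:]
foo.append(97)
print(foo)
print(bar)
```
[4, 5, 7, 97]
[4, 5, 7]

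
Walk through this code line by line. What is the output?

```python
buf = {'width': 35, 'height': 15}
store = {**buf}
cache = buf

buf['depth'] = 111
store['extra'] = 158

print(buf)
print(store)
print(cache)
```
{'width': 35, 'height': 15, 'depth': 111}
{'width': 35, 'height': 15, 'extra': 158}
{'width': 35, 'height': 15, 'depth': 111}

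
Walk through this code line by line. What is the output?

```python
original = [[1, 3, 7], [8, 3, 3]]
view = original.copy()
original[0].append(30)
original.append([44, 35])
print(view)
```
[[1, 3, 7, 30], [8, 3, 3]]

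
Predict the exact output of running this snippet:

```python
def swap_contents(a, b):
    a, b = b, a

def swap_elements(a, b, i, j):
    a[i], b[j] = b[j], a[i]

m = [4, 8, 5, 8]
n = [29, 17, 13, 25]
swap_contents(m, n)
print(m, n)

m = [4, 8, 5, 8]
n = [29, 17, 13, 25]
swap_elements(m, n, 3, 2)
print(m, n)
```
[4, 8, 5, 8] [29, 17, 13, 25]
[4, 8, 5, 13] [29, 17, 8, 25]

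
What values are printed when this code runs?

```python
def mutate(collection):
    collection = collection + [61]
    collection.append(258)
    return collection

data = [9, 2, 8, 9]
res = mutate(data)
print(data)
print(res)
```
[9, 2, 8, 9]
[9, 2, 8, 9, 61, 258]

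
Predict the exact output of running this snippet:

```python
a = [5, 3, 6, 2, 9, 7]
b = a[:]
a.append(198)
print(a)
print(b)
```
[5, 3, 6, 2, 9, 7, 198]
[5, 3, 6, 2, 9, 7]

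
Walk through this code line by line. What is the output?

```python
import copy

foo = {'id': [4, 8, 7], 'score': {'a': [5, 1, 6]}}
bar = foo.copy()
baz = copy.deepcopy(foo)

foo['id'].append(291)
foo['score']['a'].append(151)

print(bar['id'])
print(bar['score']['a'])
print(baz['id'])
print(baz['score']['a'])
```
[4, 8, 7, 291]
[5, 1, 6, 151]
[4, 8, 7]
[5, 1, 6]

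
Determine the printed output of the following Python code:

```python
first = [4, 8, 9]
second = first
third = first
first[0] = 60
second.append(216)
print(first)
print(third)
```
[60, 8, 9, 216]
[60, 8, 9, 216]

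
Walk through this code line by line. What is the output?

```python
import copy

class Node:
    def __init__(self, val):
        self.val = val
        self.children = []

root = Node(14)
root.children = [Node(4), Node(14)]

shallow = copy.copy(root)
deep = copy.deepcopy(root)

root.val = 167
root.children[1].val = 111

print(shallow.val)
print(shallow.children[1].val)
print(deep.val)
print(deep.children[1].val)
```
14
111
14
14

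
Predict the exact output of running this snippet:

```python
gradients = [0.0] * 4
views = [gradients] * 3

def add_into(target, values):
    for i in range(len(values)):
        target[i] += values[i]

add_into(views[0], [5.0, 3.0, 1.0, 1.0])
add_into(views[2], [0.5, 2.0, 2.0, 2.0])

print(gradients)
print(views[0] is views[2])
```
[5.5, 5.0, 3.0, 3.0]
True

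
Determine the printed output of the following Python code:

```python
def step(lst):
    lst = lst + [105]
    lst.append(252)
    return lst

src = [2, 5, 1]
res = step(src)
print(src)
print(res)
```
[2, 5, 1]
[2, 5, 1, 105, 252]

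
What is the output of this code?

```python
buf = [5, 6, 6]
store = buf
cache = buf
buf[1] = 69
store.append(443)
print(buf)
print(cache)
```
[5, 69, 6, 443]
[5, 69, 6, 443]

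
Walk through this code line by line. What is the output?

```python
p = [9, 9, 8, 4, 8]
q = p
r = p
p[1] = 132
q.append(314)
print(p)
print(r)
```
[9, 132, 8, 4, 8, 314]
[9, 132, 8, 4, 8, 314]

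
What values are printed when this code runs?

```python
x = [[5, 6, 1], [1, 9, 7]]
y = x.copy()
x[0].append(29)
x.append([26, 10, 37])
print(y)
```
[[5, 6, 1, 29], [1, 9, 7]]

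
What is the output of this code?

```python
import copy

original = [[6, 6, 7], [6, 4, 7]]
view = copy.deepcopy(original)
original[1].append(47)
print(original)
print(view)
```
[[6, 6, 7], [6, 4, 7, 47]]
[[6, 6, 7], [6, 4, 7]]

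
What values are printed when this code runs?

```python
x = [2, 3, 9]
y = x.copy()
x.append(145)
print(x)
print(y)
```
[2, 3, 9, 145]
[2, 3, 9]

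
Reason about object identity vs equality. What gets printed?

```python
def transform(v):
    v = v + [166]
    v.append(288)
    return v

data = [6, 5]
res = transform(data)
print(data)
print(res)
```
[6, 5]
[6, 5, 166, 288]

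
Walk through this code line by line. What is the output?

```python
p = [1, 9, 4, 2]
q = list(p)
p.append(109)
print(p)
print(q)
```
[1, 9, 4, 2, 109]
[1, 9, 4, 2]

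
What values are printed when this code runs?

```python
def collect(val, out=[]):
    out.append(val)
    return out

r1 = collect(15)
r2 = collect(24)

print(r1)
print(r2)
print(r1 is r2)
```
[15, 24]
[15, 24]
True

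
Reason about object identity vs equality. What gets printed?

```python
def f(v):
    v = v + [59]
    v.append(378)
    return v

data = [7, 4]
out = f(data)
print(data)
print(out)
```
[7, 4]
[7, 4, 59, 378]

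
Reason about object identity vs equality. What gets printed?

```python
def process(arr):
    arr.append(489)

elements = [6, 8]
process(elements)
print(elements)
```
[6, 8, 489]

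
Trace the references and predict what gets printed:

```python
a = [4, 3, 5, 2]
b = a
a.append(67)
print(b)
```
[4, 3, 5, 2, 67]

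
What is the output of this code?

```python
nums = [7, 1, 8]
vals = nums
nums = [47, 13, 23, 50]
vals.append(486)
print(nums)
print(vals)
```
[47, 13, 23, 50]
[7, 1, 8, 486]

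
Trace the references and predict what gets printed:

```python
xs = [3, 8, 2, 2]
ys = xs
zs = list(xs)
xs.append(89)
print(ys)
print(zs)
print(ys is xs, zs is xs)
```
[3, 8, 2, 2, 89]
[3, 8, 2, 2]
True False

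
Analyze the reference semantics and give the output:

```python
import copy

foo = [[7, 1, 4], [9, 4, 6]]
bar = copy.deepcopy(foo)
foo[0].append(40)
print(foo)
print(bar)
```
[[7, 1, 4, 40], [9, 4, 6]]
[[7, 1, 4], [9, 4, 6]]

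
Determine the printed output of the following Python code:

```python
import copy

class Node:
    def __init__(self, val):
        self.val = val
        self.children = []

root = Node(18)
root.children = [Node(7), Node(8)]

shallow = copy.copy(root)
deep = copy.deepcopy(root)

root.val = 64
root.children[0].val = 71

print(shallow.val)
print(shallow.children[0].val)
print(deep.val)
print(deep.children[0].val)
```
18
71
18
7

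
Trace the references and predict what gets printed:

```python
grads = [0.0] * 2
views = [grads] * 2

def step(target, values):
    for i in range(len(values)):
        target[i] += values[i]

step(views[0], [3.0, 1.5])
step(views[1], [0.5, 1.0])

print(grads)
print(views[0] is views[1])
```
[3.5, 2.5]
True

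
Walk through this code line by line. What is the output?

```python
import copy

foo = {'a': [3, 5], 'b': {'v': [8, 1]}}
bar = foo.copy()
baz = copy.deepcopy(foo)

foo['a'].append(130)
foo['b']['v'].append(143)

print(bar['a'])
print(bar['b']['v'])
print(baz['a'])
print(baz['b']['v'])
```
[3, 5, 130]
[8, 1, 143]
[3, 5]
[8, 1]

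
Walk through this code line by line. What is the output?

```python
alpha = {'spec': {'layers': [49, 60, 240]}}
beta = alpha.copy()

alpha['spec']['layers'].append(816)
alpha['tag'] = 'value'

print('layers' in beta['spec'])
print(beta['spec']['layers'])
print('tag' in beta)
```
True
[49, 60, 240, 816]
False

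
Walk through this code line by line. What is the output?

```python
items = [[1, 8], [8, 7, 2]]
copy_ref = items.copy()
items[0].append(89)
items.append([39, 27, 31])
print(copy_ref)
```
[[1, 8, 89], [8, 7, 2]]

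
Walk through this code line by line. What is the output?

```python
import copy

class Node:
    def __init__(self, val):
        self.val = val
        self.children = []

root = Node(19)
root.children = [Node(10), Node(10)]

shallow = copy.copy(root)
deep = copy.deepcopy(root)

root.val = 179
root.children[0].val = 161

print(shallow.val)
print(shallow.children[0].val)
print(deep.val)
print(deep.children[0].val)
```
19
161
19
10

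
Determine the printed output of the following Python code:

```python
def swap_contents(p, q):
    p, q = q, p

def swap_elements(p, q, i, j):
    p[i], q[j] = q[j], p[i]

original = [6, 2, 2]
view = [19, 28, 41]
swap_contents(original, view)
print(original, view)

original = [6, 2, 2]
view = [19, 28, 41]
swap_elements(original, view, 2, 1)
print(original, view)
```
[6, 2, 2] [19, 28, 41]
[6, 2, 28] [19, 2, 41]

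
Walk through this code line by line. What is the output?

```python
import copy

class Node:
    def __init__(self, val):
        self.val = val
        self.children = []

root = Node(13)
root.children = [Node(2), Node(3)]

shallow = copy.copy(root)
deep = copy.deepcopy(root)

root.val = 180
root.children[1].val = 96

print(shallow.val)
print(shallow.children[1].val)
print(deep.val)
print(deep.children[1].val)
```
13
96
13
3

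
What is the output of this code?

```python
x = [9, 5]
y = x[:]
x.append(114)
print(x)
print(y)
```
[9, 5, 114]
[9, 5]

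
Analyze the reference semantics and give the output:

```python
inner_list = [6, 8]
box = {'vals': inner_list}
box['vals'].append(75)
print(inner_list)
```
[6, 8, 75]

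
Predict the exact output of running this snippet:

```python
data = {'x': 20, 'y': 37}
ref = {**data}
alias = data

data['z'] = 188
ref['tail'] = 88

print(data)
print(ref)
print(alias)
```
{'x': 20, 'y': 37, 'z': 188}
{'x': 20, 'y': 37, 'tail': 88}
{'x': 20, 'y': 37, 'z': 188}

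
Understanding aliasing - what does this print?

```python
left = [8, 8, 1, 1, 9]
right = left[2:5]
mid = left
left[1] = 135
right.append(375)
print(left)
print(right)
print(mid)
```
[8, 135, 1, 1, 9]
[1, 1, 9, 375]
[8, 135, 1, 1, 9]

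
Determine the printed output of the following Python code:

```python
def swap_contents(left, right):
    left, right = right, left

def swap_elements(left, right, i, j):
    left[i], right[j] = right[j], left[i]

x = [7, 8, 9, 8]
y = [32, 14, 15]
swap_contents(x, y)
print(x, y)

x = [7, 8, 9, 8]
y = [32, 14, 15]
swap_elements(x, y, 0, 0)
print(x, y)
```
[7, 8, 9, 8] [32, 14, 15]
[32, 8, 9, 8] [7, 14, 15]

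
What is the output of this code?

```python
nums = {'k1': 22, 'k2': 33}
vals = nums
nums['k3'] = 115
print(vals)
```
{'k1': 22, 'k2': 33, 'k3': 115}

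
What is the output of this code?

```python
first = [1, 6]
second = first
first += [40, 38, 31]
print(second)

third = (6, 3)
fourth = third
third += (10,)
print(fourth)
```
[1, 6, 40, 38, 31]
(6, 3)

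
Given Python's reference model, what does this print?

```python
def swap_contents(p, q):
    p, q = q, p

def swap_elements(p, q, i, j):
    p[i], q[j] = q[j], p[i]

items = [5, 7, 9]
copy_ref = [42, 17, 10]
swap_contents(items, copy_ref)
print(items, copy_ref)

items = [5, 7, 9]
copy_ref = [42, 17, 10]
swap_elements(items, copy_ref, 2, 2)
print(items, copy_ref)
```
[5, 7, 9] [42, 17, 10]
[5, 7, 10] [42, 17, 9]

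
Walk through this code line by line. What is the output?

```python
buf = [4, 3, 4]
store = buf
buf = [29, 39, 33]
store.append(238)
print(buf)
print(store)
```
[29, 39, 33]
[4, 3, 4, 238]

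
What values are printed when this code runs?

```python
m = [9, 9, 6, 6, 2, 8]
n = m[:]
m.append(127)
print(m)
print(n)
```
[9, 9, 6, 6, 2, 8, 127]
[9, 9, 6, 6, 2, 8]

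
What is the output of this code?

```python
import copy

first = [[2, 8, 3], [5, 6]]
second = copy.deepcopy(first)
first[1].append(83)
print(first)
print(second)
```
[[2, 8, 3], [5, 6, 83]]
[[2, 8, 3], [5, 6]]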